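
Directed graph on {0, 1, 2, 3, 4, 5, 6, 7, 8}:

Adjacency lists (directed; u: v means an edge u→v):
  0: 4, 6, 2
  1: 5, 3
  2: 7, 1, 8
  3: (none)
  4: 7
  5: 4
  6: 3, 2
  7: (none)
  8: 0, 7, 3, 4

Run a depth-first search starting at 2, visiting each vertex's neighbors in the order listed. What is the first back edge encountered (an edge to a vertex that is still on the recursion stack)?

DFS from 2 (visiting each vertex's neighbors in the order listed); mark gray on enter, black on exit:
2 gray
  7 gray
  7 black
  1 gray
    5 gray
      4 gray
        4→7: 7 black — skip
      4 black
    5 black
    3 gray
    3 black
  1 black
  8 gray
    0 gray
      0→4: 4 black — skip
      6 gray
        6→3: 3 black — skip
        6→2: 2 is gray → back edge
First back edge: 6 → 2.

6→2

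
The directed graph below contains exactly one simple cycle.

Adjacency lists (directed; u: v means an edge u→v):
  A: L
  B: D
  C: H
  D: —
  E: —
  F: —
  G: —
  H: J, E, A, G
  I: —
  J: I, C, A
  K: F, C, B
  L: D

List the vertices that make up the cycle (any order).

C, H, J

DFS with gray/black marking from C:
C gray
  H gray
    J gray
      I gray
      I black
      J→C: C is gray → back edge
Back edge closes the cycle C → H → J → C; its vertices are {C, H, J}.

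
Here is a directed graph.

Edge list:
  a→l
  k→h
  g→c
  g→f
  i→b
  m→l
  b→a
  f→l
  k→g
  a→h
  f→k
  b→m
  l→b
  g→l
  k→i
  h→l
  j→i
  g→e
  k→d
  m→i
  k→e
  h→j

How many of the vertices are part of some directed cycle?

A vertex is on a directed cycle iff it belongs to a strongly connected component of size ≥ 2 (or has a self-loop).
The vertices on cycles are {a, b, f, g, h, i, j, k, l, m} — 10 in total.

10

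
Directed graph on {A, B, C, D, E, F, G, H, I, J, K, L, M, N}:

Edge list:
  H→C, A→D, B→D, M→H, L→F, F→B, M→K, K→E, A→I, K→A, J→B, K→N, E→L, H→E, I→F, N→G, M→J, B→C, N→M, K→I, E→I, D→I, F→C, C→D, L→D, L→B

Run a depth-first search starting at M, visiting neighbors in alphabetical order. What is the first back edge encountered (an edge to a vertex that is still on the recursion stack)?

B->C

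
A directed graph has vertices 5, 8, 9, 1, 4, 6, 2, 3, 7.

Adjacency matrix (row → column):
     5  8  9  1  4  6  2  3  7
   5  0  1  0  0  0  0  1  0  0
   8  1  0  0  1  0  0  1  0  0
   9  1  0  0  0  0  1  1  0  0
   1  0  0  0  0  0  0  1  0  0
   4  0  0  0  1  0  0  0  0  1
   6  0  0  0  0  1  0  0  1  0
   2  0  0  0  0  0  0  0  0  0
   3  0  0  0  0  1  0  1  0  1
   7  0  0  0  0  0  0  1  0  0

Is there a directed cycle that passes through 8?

Yes

8 is on a cycle iff 8 can reach itself via ≥1 edge.
8 → 5 → 8 — yes.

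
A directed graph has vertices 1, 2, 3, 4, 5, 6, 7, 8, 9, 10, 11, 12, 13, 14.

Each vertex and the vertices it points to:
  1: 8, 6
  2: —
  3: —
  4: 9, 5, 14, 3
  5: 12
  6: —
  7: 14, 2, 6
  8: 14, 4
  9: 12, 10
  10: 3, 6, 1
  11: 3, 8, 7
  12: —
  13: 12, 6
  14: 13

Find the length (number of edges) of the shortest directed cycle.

5

For each vertex v, BFS finds the shortest path from v back to v.
The shortest such closed walk is 8 → 4 → 9 → 10 → 1 → 8, length 5.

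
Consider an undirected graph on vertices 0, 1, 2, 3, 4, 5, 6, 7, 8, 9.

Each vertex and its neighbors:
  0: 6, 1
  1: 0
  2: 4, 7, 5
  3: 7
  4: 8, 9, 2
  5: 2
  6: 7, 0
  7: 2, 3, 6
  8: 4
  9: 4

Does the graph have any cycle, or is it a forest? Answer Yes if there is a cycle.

DFS, tracking each vertex's parent; an edge to a visited non-parent vertex closes a cycle.
Start from 6:
visit 6 (parent –)
  visit 7 (parent 6)
    visit 2 (parent 7)
      visit 4 (parent 2)
        visit 8 (parent 4)
          8–4: parent, skip
        visit 9 (parent 4)
          9–4: parent, skip
        4–2: parent, skip
      2–7: parent, skip
      visit 5 (parent 2)
        5–2: parent, skip
    visit 3 (parent 7)
      3–7: parent, skip
    7–6: parent, skip
  visit 0 (parent 6)
    0–6: parent, skip
    visit 1 (parent 0)
      1–0: parent, skip
No non-parent visited neighbor found — the graph is a forest.

No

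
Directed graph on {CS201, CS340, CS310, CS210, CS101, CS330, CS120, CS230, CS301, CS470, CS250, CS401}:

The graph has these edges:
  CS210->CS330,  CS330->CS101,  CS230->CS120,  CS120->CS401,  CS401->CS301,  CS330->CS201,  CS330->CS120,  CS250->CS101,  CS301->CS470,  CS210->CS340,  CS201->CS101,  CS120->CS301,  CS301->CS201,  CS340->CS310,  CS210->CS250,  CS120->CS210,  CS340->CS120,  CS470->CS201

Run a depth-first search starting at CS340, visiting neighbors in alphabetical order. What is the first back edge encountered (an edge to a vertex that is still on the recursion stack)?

CS330→CS120

DFS from CS340 (visiting neighbors in alphabetical order); mark gray on enter, black on exit:
CS340 gray
  CS120 gray
    CS210 gray
      CS250 gray
        CS101 gray
        CS101 black
      CS250 black
      CS330 gray
        CS330→CS101: CS101 black — skip
        CS330→CS120: CS120 is gray → back edge
First back edge: CS330 → CS120.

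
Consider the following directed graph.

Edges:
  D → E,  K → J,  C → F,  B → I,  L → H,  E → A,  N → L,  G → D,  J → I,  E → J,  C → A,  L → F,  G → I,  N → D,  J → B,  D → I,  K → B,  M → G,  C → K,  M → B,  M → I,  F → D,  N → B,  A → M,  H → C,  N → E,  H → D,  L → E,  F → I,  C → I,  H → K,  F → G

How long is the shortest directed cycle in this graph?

For each vertex v, BFS finds the shortest path from v back to v.
The shortest such closed walk is E → A → M → G → D → E, length 5.

5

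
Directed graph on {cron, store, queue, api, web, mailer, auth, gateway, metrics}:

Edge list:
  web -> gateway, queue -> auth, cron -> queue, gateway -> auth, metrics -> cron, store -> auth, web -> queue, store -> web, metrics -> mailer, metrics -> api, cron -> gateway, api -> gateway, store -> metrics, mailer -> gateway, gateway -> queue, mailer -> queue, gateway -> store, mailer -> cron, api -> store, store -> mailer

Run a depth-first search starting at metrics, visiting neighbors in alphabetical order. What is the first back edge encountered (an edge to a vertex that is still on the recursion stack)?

cron→gateway

DFS from metrics (visiting neighbors in alphabetical order); mark gray on enter, black on exit:
metrics gray
  api gray
    gateway gray
      auth gray
      auth black
      queue gray
        queue→auth: auth black — skip
      queue black
      store gray
        store→auth: auth black — skip
        mailer gray
          cron gray
            cron→gateway: gateway is gray → back edge
First back edge: cron → gateway.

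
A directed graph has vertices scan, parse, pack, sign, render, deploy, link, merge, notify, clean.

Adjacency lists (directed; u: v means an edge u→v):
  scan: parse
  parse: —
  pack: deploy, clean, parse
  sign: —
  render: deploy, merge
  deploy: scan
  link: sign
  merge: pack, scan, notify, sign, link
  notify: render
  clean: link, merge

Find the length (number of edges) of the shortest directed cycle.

3

For each vertex v, BFS finds the shortest path from v back to v.
The shortest such closed walk is clean → merge → pack → clean, length 3.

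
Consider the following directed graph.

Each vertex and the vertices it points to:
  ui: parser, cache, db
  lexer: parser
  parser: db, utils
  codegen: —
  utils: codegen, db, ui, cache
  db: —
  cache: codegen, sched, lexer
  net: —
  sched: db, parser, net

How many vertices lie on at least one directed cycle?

A vertex is on a directed cycle iff it belongs to a strongly connected component of size ≥ 2 (or has a self-loop).
The vertices on cycles are {ui, cache, lexer, sched, utils, parser} — 6 in total.

6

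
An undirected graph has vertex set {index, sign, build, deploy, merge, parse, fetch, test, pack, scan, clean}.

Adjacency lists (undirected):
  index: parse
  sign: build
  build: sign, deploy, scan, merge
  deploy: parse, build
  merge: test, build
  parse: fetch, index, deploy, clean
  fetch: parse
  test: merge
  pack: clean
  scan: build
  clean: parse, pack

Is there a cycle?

No

DFS, tracking each vertex's parent; an edge to a visited non-parent vertex closes a cycle.
Start from sign:
visit sign (parent –)
  visit build (parent sign)
    build–sign: parent, skip
    visit deploy (parent build)
      visit parse (parent deploy)
        visit fetch (parent parse)
          fetch–parse: parent, skip
        visit index (parent parse)
          index–parse: parent, skip
        parse–deploy: parent, skip
        visit clean (parent parse)
          clean–parse: parent, skip
          visit pack (parent clean)
            pack–clean: parent, skip
      deploy–build: parent, skip
    visit scan (parent build)
      scan–build: parent, skip
    visit merge (parent build)
      visit test (parent merge)
        test–merge: parent, skip
      merge–build: parent, skip
No non-parent visited neighbor found — the graph is a forest.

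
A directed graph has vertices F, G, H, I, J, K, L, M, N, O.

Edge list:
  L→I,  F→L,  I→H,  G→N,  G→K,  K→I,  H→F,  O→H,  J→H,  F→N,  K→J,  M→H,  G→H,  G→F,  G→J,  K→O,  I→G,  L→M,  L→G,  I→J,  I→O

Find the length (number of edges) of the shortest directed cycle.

3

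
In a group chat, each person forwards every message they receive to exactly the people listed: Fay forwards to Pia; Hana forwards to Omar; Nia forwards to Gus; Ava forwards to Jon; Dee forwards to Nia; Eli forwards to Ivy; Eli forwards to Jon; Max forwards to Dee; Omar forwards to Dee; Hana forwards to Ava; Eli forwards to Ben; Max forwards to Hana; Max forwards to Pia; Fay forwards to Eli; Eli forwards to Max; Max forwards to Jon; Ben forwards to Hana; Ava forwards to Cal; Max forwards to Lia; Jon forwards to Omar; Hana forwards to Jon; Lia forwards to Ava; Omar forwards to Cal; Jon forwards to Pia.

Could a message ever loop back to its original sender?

DFS with white/gray/black marking, starting from Dee:
Dee gray
  Nia gray
    Gus gray
    Gus black
  Nia black
Dee black
Eli gray
  Ivy gray
  Ivy black
  Jon gray
    Omar gray
      Cal gray
      Cal black
      Omar→Dee: Dee black — skip
    Omar black
    Pia gray
    Pia black
  Jon black
  Ben gray
    Hana gray
      Hana→Jon: Jon black — skip
      Ava gray
        Ava→Cal: Cal black — skip
        Ava→Jon: Jon black — skip
      Ava black
      Hana→Omar: Omar black — skip
    Hana black
  Ben black
  Max gray
    Max→Pia: Pia black — skip
    Max→Dee: Dee black — skip
    Max→Jon: Jon black — skip
    Lia gray
      Lia→Ava: Ava black — skip
    Lia black
    Max→Hana: Hana black — skip
  Max black
Eli black
Fay gray
  Fay→Eli: Eli black — skip
  Fay→Pia: Pia black — skip
Fay black
Every edge goes to a white or black vertex — no back edge, so the graph is acyclic.

No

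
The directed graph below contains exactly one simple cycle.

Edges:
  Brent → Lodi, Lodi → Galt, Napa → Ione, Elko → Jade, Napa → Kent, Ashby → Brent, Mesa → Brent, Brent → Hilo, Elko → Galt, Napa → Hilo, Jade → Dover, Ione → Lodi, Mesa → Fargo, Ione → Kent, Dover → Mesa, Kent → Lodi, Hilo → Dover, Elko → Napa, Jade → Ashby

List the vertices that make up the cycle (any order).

DFS with gray/black marking from Dover:
Dover gray
  Mesa gray
    Fargo gray
    Fargo black
    Brent gray
      Lodi gray
        Galt gray
        Galt black
      Lodi black
      Hilo gray
        Hilo→Dover: Dover is gray → back edge
Back edge closes the cycle Dover → Mesa → Brent → Hilo → Dover; its vertices are {Hilo, Mesa, Brent, Dover}.

Hilo, Mesa, Brent, Dover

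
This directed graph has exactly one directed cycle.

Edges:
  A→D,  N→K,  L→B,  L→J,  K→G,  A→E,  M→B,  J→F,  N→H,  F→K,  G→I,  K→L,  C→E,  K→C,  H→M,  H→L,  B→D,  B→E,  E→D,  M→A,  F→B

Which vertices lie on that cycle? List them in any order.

F, J, K, L

DFS with gray/black marking from K:
K gray
  G gray
    I gray
    I black
  G black
  L gray
    J gray
      F gray
        B gray
          E gray
            D gray
            D black
          E black
          B→D: D black — skip
        B black
        F→K: K is gray → back edge
Back edge closes the cycle K → L → J → F → K; its vertices are {F, J, K, L}.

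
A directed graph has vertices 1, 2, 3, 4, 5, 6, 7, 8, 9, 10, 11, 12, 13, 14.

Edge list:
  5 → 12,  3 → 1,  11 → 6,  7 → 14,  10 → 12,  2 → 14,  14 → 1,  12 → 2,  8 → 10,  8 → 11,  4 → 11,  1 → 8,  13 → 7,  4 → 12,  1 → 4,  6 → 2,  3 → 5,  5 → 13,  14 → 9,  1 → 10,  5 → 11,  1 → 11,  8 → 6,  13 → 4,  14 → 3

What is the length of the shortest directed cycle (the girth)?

5

For each vertex v, BFS finds the shortest path from v back to v.
The shortest such closed walk is 13 → 7 → 14 → 3 → 5 → 13, length 5.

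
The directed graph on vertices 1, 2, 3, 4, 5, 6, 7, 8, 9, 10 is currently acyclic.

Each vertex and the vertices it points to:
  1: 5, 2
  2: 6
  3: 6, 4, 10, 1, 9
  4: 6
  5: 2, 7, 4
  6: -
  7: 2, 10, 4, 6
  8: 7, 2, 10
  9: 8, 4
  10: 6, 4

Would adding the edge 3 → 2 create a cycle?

No

Adding 3→2 creates a cycle iff 2 can already reach 3.
Explore from 2: no path reaches 3. The graph stays acyclic.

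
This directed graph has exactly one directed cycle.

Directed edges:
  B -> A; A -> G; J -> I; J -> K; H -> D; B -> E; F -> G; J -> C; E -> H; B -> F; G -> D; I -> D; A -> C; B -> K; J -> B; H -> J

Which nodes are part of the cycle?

DFS with gray/black marking from J:
J gray
  I gray
    D gray
    D black
  I black
  C gray
  C black
  B gray
    A gray
      A→C: C black — skip
      G gray
        G→D: D black — skip
      G black
    A black
    F gray
      F→G: G black — skip
    F black
    E gray
      H gray
        H→D: D black — skip
        H→J: J is gray → back edge
Back edge closes the cycle J → B → E → H → J; its vertices are {B, E, H, J}.

B, E, H, J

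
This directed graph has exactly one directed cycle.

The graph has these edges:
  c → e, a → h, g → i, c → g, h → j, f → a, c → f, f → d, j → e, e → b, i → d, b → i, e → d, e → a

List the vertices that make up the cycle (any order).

a, e, h, j

DFS with gray/black marking from e:
e gray
  d gray
  d black
  b gray
    i gray
      i→d: d black — skip
    i black
  b black
  a gray
    h gray
      j gray
        j→e: e is gray → back edge
Back edge closes the cycle e → a → h → j → e; its vertices are {a, e, h, j}.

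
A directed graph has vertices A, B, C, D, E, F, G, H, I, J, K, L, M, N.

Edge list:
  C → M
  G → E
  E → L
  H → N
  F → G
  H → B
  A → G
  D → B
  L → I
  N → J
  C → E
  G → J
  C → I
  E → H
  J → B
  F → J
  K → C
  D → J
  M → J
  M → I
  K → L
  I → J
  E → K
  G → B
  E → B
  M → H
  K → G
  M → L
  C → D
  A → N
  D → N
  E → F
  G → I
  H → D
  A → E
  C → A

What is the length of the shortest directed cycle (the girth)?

For each vertex v, BFS finds the shortest path from v back to v.
The shortest such closed walk is C → E → K → C, length 3.

3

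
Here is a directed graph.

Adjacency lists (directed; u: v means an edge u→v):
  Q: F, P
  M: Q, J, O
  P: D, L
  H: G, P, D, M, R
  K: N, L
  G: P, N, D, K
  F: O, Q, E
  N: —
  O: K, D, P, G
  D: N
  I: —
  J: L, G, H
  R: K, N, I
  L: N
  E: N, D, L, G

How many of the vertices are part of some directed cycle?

A vertex is on a directed cycle iff it belongs to a strongly connected component of size ≥ 2 (or has a self-loop).
The vertices on cycles are {F, H, J, M, Q} — 5 in total.

5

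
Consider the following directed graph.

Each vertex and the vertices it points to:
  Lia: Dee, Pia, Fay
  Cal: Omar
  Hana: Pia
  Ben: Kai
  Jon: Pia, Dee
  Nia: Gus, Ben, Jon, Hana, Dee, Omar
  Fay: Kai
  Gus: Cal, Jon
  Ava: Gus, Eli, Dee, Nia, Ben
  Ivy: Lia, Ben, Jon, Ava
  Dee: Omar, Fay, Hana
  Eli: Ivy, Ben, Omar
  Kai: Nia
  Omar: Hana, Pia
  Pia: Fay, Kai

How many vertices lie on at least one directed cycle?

A vertex is on a directed cycle iff it belongs to a strongly connected component of size ≥ 2 (or has a self-loop).
The vertices on cycles are {Ava, Ben, Cal, Dee, Eli, Fay, Gus, Ivy, Jon, Kai, Nia, Pia, Hana, Omar} — 14 in total.

14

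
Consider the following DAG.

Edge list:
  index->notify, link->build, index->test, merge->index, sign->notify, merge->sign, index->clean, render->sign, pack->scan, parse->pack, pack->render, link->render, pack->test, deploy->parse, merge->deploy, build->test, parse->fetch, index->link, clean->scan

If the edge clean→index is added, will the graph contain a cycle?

Adding clean→index creates a cycle iff index can already reach clean.
Path from index: index → clean.
So index → … → clean → index is a cycle.

Yes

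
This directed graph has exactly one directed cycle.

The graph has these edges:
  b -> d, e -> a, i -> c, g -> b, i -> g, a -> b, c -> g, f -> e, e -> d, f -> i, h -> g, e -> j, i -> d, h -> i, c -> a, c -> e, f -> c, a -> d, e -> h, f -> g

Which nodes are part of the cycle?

DFS with gray/black marking from e:
e gray
  h gray
    i gray
      c gray
        g gray
          b gray
            d gray
            d black
          b black
        g black
        a gray
          a→d: d black — skip
          a→b: b black — skip
        a black
        c→e: e is gray → back edge
Back edge closes the cycle e → h → i → c → e; its vertices are {c, e, h, i}.

c, e, h, i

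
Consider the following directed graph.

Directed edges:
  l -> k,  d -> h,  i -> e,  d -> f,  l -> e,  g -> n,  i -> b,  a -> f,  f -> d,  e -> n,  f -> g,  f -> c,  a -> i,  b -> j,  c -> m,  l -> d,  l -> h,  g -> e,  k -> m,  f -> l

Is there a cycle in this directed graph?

Yes

DFS with white/gray/black marking, starting from k:
k gray
  m gray
  m black
k black
a gray
  i gray
    e gray
      n gray
      n black
    e black
    b gray
      j gray
      j black
    b black
  i black
  f gray
    g gray
      g→e: e black — skip
      g→n: n black — skip
    g black
    l gray
      l→k: k black — skip
      h gray
      h black
      d gray
        d→f: f is gray → back edge
Back edge found, so a cycle exists: f → l → d → f.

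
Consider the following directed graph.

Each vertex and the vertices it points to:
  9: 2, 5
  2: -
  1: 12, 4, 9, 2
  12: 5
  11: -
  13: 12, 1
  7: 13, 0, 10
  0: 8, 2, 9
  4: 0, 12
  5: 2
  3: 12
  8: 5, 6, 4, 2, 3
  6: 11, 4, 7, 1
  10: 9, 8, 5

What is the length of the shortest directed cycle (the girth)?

3

For each vertex v, BFS finds the shortest path from v back to v.
The shortest such closed walk is 8 → 4 → 0 → 8, length 3.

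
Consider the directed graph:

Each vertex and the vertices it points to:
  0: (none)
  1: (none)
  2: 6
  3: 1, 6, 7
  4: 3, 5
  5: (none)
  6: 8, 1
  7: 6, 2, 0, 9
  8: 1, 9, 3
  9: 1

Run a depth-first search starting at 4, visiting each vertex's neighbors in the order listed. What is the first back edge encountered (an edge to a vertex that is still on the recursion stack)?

DFS from 4 (visiting each vertex's neighbors in the order listed); mark gray on enter, black on exit:
4 gray
  3 gray
    1 gray
    1 black
    6 gray
      8 gray
        8→1: 1 black — skip
        9 gray
          9→1: 1 black — skip
        9 black
        8→3: 3 is gray → back edge
First back edge: 8 → 3.

8→3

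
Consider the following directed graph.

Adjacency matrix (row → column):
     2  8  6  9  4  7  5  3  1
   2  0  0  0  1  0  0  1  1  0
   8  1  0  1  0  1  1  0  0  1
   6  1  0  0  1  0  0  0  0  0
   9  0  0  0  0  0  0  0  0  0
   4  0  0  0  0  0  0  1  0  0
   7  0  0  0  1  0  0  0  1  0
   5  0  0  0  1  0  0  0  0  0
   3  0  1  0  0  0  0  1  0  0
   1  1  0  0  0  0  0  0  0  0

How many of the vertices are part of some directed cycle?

A vertex is on a directed cycle iff it belongs to a strongly connected component of size ≥ 2 (or has a self-loop).
The vertices on cycles are {1, 2, 3, 6, 7, 8} — 6 in total.

6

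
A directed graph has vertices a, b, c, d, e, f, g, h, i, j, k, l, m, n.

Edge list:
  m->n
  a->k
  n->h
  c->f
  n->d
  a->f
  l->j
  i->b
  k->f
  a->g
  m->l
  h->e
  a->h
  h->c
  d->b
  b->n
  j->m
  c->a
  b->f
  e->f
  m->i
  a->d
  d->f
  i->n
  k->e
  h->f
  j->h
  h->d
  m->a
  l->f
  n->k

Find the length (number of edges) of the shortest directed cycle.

For each vertex v, BFS finds the shortest path from v back to v.
The shortest such closed walk is l → j → m → l, length 3.

3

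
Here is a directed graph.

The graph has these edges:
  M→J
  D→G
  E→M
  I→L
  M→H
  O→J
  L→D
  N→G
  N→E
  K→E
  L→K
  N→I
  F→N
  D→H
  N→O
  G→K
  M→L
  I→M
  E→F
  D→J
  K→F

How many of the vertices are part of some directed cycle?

A vertex is on a directed cycle iff it belongs to a strongly connected component of size ≥ 2 (or has a self-loop).
The vertices on cycles are {D, E, F, G, I, K, L, M, N} — 9 in total.

9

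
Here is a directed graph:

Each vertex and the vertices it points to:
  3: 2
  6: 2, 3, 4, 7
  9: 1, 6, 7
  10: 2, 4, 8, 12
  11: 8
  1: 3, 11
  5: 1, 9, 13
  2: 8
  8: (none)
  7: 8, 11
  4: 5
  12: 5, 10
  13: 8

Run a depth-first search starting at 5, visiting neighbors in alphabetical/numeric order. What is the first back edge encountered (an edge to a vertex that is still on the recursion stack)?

4→5

DFS from 5 (visiting neighbors in alphabetical/numeric order); mark gray on enter, black on exit:
5 gray
  1 gray
    3 gray
      2 gray
        8 gray
        8 black
      2 black
    3 black
    11 gray
      11→8: 8 black — skip
    11 black
  1 black
  9 gray
    9→1: 1 black — skip
    6 gray
      6→2: 2 black — skip
      6→3: 3 black — skip
      4 gray
        4→5: 5 is gray → back edge
First back edge: 4 → 5.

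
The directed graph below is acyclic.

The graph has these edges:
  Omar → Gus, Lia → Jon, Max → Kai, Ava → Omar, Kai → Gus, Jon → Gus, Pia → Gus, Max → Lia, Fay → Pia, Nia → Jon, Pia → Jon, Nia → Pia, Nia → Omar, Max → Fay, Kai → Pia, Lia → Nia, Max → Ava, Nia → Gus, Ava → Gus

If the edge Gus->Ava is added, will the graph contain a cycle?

Adding Gus→Ava creates a cycle iff Ava can already reach Gus.
Path from Ava: Ava → Gus.
So Ava → … → Gus → Ava is a cycle.

Yes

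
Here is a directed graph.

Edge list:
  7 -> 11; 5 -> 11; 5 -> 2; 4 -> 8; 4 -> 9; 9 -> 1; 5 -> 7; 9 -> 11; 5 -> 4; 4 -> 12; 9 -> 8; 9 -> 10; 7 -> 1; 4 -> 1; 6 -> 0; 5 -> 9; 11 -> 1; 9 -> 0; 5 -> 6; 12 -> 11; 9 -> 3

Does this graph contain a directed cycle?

No

DFS with white/gray/black marking, starting from 11:
11 gray
  1 gray
  1 black
11 black
4 gray
  4→1: 1 black — skip
  12 gray
    12→11: 11 black — skip
  12 black
  8 gray
  8 black
  9 gray
    10 gray
    10 black
    9→8: 8 black — skip
    3 gray
    3 black
    0 gray
    0 black
    9→11: 11 black — skip
    9→1: 1 black — skip
  9 black
4 black
6 gray
  6→0: 0 black — skip
6 black
7 gray
  7→1: 1 black — skip
  7→11: 11 black — skip
7 black
2 gray
2 black
5 gray
  5→7: 7 black — skip
  5→6: 6 black — skip
  5→4: 4 black — skip
  5→2: 2 black — skip
  5→11: 11 black — skip
  5→9: 9 black — skip
5 black
Every edge goes to a white or black vertex — no back edge, so the graph is acyclic.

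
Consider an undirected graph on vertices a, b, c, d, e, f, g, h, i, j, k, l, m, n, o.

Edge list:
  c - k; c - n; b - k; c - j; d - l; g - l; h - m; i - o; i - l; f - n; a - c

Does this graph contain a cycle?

No

DFS, tracking each vertex's parent; an edge to a visited non-parent vertex closes a cycle.
Start from e:
visit e (parent –)
visit a (parent –)
  visit c (parent a)
    visit j (parent c)
      j–c: parent, skip
    visit n (parent c)
      n–c: parent, skip
      visit f (parent n)
        f–n: parent, skip
    visit k (parent c)
      visit b (parent k)
        b–k: parent, skip
      k–c: parent, skip
    c–a: parent, skip
visit d (parent –)
  visit l (parent d)
    l–d: parent, skip
    visit g (parent l)
      g–l: parent, skip
    visit i (parent l)
      visit o (parent i)
        o–i: parent, skip
      i–l: parent, skip
visit h (parent –)
  visit m (parent h)
    m–h: parent, skip
No non-parent visited neighbor found — the graph is a forest.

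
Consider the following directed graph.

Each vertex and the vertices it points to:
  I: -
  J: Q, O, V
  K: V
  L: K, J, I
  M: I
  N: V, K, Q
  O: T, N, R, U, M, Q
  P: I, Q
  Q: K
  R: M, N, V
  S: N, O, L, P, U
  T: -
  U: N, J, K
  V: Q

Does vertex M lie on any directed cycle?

M lies on a cycle iff there is a path from M back to itself.
Exploring from M, it never reaches itself; equivalently, its strongly connected component is a singleton.

No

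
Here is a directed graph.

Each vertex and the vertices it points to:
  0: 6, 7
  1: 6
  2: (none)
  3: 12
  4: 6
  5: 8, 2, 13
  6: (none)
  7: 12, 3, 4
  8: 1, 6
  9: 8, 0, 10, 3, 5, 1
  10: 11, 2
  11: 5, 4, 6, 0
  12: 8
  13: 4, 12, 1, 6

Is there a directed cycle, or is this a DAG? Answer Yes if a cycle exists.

No

DFS with white/gray/black marking, starting from 2:
2 gray
2 black
0 gray
  6 gray
  6 black
  7 gray
    12 gray
      8 gray
        1 gray
          1→6: 6 black — skip
        1 black
        8→6: 6 black — skip
      8 black
    12 black
    3 gray
      3→12: 12 black — skip
    3 black
    4 gray
      4→6: 6 black — skip
    4 black
  7 black
0 black
5 gray
  5→8: 8 black — skip
  5→2: 2 black — skip
  13 gray
    13→4: 4 black — skip
    13→12: 12 black — skip
    13→1: 1 black — skip
    13→6: 6 black — skip
  13 black
5 black
9 gray
  9→8: 8 black — skip
  9→0: 0 black — skip
  10 gray
    11 gray
      11→5: 5 black — skip
      11→4: 4 black — skip
      11→6: 6 black — skip
      11→0: 0 black — skip
    11 black
    10→2: 2 black — skip
  10 black
  9→3: 3 black — skip
  9→5: 5 black — skip
  9→1: 1 black — skip
9 black
Every edge goes to a white or black vertex — no back edge, so the graph is acyclic.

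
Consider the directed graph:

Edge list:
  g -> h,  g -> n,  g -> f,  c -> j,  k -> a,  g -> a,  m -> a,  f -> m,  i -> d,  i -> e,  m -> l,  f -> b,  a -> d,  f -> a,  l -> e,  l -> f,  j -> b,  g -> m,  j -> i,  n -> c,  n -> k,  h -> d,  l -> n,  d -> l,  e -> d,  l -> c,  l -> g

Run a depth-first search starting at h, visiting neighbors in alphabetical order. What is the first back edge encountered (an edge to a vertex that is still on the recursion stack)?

i->d

DFS from h (visiting neighbors in alphabetical order); mark gray on enter, black on exit:
h gray
  d gray
    l gray
      c gray
        j gray
          b gray
          b black
          i gray
            i→d: d is gray → back edge
First back edge: i → d.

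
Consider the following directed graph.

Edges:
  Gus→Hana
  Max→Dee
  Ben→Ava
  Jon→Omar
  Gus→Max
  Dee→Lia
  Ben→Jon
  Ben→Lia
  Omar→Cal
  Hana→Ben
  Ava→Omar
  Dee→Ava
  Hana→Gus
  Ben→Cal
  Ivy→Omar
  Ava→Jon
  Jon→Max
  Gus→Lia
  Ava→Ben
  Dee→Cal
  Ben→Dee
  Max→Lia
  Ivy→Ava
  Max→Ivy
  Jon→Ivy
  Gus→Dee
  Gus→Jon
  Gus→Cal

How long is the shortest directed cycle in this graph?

2

For each vertex v, BFS finds the shortest path from v back to v.
The shortest such closed walk is Gus → Hana → Gus, length 2.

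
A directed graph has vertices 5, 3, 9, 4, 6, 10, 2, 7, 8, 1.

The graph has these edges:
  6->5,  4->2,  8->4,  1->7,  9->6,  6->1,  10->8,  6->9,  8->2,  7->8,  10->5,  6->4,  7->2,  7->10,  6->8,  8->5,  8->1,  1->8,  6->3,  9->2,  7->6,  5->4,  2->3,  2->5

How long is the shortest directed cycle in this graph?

For each vertex v, BFS finds the shortest path from v back to v.
The shortest such closed walk is 6 → 9 → 6, length 2.

2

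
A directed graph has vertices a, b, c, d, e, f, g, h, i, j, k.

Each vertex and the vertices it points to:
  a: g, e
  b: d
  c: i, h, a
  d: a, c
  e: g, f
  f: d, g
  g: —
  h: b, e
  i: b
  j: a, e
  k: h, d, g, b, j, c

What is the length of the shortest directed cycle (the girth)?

For each vertex v, BFS finds the shortest path from v back to v.
The shortest such closed walk is h → b → d → c → h, length 4.

4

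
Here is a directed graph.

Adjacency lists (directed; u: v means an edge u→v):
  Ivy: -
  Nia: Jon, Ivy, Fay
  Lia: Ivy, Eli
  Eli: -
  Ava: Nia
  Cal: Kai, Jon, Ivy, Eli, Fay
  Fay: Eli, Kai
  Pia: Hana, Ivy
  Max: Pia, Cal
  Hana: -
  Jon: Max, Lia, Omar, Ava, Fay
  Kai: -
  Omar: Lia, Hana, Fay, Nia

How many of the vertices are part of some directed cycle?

6

A vertex is on a directed cycle iff it belongs to a strongly connected component of size ≥ 2 (or has a self-loop).
The vertices on cycles are {Ava, Cal, Jon, Max, Nia, Omar} — 6 in total.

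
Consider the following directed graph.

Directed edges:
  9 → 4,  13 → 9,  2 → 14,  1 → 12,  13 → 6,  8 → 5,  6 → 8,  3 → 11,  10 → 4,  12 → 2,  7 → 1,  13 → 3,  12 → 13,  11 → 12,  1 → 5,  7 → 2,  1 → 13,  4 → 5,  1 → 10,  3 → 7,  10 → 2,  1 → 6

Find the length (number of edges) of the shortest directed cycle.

4

For each vertex v, BFS finds the shortest path from v back to v.
The shortest such closed walk is 1 → 13 → 3 → 7 → 1, length 4.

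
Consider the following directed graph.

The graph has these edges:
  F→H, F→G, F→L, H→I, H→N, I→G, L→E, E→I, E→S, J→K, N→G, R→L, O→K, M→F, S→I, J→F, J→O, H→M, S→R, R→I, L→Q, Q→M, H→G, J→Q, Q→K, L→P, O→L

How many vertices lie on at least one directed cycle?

A vertex is on a directed cycle iff it belongs to a strongly connected component of size ≥ 2 (or has a self-loop).
The vertices on cycles are {E, F, H, L, M, Q, R, S} — 8 in total.

8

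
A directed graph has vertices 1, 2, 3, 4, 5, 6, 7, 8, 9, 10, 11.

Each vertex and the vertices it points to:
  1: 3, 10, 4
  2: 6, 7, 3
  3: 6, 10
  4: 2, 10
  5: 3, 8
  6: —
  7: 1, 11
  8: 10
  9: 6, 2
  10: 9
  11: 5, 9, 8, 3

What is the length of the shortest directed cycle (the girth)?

For each vertex v, BFS finds the shortest path from v back to v.
The shortest such closed walk is 7 → 1 → 4 → 2 → 7, length 4.

4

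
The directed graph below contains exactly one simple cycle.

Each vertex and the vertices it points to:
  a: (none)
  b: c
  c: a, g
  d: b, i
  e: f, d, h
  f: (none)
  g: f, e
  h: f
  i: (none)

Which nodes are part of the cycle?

b, c, d, e, g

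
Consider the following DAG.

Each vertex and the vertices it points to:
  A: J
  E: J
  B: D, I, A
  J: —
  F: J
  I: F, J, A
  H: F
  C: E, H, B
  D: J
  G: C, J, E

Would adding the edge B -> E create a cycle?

No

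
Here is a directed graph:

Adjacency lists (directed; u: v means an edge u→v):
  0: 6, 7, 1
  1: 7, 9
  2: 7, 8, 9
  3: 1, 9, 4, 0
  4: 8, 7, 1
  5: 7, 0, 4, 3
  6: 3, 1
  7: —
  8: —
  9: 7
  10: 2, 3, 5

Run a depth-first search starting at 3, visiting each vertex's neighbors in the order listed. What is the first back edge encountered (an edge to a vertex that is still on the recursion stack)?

DFS from 3 (visiting each vertex's neighbors in the order listed); mark gray on enter, black on exit:
3 gray
  1 gray
    7 gray
    7 black
    9 gray
      9→7: 7 black — skip
    9 black
  1 black
  3→9: 9 black — skip
  4 gray
    8 gray
    8 black
    4→7: 7 black — skip
    4→1: 1 black — skip
  4 black
  0 gray
    6 gray
      6→3: 3 is gray → back edge
First back edge: 6 → 3.

6→3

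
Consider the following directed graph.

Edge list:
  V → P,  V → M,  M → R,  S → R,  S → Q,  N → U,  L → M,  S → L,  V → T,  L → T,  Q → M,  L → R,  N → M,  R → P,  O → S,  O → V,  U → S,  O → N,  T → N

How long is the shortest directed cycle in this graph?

For each vertex v, BFS finds the shortest path from v back to v.
The shortest such closed walk is N → U → S → L → T → N, length 5.

5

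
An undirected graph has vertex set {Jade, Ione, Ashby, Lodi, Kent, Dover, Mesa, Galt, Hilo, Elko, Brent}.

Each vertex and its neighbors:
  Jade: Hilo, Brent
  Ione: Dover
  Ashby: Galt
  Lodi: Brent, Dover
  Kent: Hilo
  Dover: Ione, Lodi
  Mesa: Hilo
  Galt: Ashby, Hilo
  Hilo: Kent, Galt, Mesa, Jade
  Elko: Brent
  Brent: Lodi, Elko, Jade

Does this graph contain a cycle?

No

DFS, tracking each vertex's parent; an edge to a visited non-parent vertex closes a cycle.
Start from Hilo:
visit Hilo (parent –)
  visit Kent (parent Hilo)
    Kent–Hilo: parent, skip
  visit Galt (parent Hilo)
    visit Ashby (parent Galt)
      Ashby–Galt: parent, skip
    Galt–Hilo: parent, skip
  visit Mesa (parent Hilo)
    Mesa–Hilo: parent, skip
  visit Jade (parent Hilo)
    Jade–Hilo: parent, skip
    visit Brent (parent Jade)
      visit Lodi (parent Brent)
        Lodi–Brent: parent, skip
        visit Dover (parent Lodi)
          visit Ione (parent Dover)
            Ione–Dover: parent, skip
          Dover–Lodi: parent, skip
      visit Elko (parent Brent)
        Elko–Brent: parent, skip
      Brent–Jade: parent, skip
No non-parent visited neighbor found — the graph is a forest.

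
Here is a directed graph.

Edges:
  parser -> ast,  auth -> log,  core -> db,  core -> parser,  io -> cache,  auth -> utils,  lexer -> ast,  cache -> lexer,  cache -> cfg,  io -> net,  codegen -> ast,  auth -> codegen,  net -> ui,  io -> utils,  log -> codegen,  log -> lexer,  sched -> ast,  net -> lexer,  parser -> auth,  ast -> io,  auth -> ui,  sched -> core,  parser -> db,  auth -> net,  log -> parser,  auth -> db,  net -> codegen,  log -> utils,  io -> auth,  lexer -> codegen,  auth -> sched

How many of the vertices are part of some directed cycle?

A vertex is on a directed cycle iff it belongs to a strongly connected component of size ≥ 2 (or has a self-loop).
The vertices on cycles are {io, ast, log, net, auth, core, cache, lexer, sched, parser, codegen} — 11 in total.

11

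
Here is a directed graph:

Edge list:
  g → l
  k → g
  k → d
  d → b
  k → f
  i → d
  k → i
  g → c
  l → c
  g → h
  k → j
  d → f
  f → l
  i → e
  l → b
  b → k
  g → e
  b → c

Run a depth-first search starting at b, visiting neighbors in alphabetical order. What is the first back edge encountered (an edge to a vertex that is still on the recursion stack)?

DFS from b (visiting neighbors in alphabetical order); mark gray on enter, black on exit:
b gray
  c gray
  c black
  k gray
    d gray
      d→b: b is gray → back edge
First back edge: d → b.

d→b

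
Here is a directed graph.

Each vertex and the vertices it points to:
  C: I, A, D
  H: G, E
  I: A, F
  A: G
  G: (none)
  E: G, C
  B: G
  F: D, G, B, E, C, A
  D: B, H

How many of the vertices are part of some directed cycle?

A vertex is on a directed cycle iff it belongs to a strongly connected component of size ≥ 2 (or has a self-loop).
The vertices on cycles are {C, D, E, F, H, I} — 6 in total.

6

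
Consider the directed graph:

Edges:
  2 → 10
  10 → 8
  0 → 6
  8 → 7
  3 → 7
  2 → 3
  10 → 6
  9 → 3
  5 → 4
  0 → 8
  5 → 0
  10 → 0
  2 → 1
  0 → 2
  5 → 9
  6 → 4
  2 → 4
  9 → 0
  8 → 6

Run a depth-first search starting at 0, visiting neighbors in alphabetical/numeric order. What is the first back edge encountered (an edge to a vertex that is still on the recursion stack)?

DFS from 0 (visiting neighbors in alphabetical/numeric order); mark gray on enter, black on exit:
0 gray
  2 gray
    1 gray
    1 black
    3 gray
      7 gray
      7 black
    3 black
    4 gray
    4 black
    10 gray
      10→0: 0 is gray → back edge
First back edge: 10 → 0.

10→0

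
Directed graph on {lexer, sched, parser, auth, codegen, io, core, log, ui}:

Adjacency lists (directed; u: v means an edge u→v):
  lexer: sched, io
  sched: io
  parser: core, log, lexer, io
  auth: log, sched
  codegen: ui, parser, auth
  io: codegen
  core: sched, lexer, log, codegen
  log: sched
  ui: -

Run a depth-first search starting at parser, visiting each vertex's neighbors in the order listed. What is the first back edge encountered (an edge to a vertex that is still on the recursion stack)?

DFS from parser (visiting each vertex's neighbors in the order listed); mark gray on enter, black on exit:
parser gray
  core gray
    sched gray
      io gray
        codegen gray
          ui gray
          ui black
          codegen→parser: parser is gray → back edge
First back edge: codegen → parser.

codegen->parser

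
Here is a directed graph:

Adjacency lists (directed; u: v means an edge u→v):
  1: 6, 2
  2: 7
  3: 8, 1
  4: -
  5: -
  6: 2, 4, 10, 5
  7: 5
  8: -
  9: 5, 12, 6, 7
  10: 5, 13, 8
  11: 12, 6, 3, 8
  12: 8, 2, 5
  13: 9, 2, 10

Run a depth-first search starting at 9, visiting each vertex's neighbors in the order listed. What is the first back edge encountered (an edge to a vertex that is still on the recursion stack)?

DFS from 9 (visiting each vertex's neighbors in the order listed); mark gray on enter, black on exit:
9 gray
  5 gray
  5 black
  12 gray
    8 gray
    8 black
    2 gray
      7 gray
        7→5: 5 black — skip
      7 black
    2 black
    12→5: 5 black — skip
  12 black
  6 gray
    6→2: 2 black — skip
    4 gray
    4 black
    10 gray
      10→5: 5 black — skip
      13 gray
        13→9: 9 is gray → back edge
First back edge: 13 → 9.

13→9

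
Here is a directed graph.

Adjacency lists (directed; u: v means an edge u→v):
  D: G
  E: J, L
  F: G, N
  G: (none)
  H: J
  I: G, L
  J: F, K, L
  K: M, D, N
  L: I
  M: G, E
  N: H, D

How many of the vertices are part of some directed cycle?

9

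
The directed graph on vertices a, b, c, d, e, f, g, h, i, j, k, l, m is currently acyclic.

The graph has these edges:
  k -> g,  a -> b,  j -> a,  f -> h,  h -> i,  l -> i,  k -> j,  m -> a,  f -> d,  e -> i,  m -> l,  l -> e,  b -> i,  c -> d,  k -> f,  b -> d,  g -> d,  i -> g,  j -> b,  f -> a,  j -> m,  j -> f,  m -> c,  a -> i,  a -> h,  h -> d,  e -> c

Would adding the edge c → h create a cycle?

No

Adding c→h creates a cycle iff h can already reach c.
Explore from h: no path reaches c. The graph stays acyclic.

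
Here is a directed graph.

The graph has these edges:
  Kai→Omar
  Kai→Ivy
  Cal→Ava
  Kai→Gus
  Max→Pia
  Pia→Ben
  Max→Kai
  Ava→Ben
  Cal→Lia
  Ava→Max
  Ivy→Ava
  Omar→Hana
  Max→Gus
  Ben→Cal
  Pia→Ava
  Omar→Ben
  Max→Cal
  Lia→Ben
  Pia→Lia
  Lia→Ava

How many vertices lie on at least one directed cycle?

9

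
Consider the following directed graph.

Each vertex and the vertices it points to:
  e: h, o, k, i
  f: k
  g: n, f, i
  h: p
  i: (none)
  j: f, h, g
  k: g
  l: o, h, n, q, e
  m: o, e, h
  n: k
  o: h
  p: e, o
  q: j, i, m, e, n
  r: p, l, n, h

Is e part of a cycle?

Yes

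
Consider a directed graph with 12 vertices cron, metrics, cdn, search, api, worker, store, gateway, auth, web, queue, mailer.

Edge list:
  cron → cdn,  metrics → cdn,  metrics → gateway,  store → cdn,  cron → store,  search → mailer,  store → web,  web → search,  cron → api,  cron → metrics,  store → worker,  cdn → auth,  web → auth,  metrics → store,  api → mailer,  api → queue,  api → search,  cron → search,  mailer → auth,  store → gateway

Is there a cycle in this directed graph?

DFS with white/gray/black marking, starting from store:
store gray
  cdn gray
    auth gray
    auth black
  cdn black
  worker gray
  worker black
  gateway gray
  gateway black
  web gray
    web→auth: auth black — skip
    search gray
      mailer gray
        mailer→auth: auth black — skip
      mailer black
    search black
  web black
store black
cron gray
  cron→search: search black — skip
  api gray
    api→mailer: mailer black — skip
    queue gray
    queue black
    api→search: search black — skip
  api black
  cron→store: store black — skip
  metrics gray
    metrics→cdn: cdn black — skip
    metrics→gateway: gateway black — skip
    metrics→store: store black — skip
  metrics black
  cron→cdn: cdn black — skip
cron black
Every edge goes to a white or black vertex — no back edge, so the graph is acyclic.

No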